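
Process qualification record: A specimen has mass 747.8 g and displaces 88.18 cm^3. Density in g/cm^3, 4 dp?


rho = 747.8 / 88.18 = 8.4804 g/cm^3


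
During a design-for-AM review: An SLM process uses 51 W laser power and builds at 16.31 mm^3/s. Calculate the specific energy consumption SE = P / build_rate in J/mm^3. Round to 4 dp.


SE = 51 / 16.31 = 3.1269 J/mm^3


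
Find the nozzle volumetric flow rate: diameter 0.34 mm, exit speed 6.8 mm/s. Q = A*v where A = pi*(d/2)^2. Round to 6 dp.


A = pi*(0.34/2)^2 = 0.09079203 mm^2
Q = 0.09079203 * 6.8 = 0.617386 mm^3/s


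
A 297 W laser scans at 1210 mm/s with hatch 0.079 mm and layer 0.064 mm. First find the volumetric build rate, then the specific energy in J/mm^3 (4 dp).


Build rate = 1210 * 0.079 * 0.064 = 6.11776 mm^3/s
SE = 297 / 6.11776 = 48.5472 J/mm^3


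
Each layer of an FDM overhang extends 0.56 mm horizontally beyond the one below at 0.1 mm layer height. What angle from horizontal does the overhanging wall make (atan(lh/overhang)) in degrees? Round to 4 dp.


angle = atan(0.1/0.56) = 10.1247 degrees


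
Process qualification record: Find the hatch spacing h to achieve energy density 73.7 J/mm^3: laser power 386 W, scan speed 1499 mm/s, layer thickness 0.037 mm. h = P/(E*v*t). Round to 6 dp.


h = 386 / (73.7*1499*0.037) = 0.094431 mm


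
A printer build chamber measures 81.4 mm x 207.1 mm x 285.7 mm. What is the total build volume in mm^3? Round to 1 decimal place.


V = 81.4 * 207.1 * 285.7 = 4816313.5 mm^3


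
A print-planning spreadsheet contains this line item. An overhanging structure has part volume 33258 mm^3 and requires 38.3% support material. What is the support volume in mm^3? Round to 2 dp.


V_support = 33258 * 0.383 = 12737.81 mm^3


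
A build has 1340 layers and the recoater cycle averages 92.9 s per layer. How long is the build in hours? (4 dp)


t = 1340 * 92.9 / 3600 = 34.5794 hrs


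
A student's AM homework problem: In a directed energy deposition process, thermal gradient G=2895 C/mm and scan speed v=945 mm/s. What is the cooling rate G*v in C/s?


CR = 2895 * 945 = 2735775 C/s


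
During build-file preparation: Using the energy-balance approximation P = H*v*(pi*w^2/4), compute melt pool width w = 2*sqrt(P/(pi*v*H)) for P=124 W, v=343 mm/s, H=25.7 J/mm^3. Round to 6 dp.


w = 2*sqrt(124/(pi*343*25.7)) = 0.13383 mm


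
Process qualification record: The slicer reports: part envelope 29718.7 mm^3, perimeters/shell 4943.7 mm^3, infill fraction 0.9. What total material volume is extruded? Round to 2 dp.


V_infill = (29718.7 - 4943.7) * 0.9 = 22297.5
V_total = 4943.7 + 22297.5 = 27241.2 mm^3


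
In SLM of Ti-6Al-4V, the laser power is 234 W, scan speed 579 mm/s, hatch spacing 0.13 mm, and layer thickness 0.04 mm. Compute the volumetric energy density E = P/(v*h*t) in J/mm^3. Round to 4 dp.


E = 234 / (579*0.13*0.04) = 77.7202 J/mm^3


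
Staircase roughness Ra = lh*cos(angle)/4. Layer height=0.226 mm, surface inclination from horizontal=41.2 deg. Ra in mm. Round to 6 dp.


Ra = 0.226 * cos(41.2) / 4 = 0.042511 mm


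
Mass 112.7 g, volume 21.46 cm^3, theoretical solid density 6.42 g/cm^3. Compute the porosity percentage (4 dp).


rho_part = 112.7 / 21.46 = 5.25163094 g/cm^3
Porosity = (1 - 5.25163094/6.42)*100 = 18.1989 %


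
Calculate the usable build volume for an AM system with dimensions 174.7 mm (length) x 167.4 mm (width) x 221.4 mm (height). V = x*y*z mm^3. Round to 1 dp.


V = 174.7 * 167.4 * 221.4 = 6474794.3 mm^3


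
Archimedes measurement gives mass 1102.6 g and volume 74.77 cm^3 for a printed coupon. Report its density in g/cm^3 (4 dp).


rho = 1102.6 / 74.77 = 14.7466 g/cm^3


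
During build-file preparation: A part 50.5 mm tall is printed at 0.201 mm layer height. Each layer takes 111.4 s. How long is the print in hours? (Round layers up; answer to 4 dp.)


Layers = ceil(50.5/0.201) = 252
t = 252 * 111.4 / 3600 = 7.798 hrs


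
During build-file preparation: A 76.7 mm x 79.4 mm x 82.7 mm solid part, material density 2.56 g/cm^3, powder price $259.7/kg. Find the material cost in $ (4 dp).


V = 76.7 * 79.4 * 82.7 = 503641.346 mm^3 = 503.641346 cm^3
Mass = 503.641346 * 2.56 / 1000 = 1.28932185 kg
Cost = 1.28932185 * 259.7 = 334.8369 $


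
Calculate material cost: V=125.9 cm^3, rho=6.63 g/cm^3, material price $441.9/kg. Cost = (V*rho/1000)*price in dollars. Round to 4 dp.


Mass = 125.9*6.63/1000 = 0.834717 kg
Cost = 0.834717 * 441.9 = 368.8614 $


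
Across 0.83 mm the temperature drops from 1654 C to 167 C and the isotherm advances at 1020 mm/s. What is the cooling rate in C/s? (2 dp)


G = (1654-167)/0.83 = 1791.56626506 C/mm
CR = 1791.56626506 * 1020 = 1827397.59 C/s


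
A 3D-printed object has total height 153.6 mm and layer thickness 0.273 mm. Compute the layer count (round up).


Layers = ceil(153.6/0.273) = 563


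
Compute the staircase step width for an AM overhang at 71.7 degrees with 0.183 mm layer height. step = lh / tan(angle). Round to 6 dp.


step = 0.183 / tan(71.7) = 0.060521 mm


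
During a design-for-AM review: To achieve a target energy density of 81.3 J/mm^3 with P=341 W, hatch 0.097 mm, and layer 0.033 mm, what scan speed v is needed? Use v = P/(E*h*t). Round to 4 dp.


v = 341 / (81.3*0.097*0.033) = 1310.3224 mm/s


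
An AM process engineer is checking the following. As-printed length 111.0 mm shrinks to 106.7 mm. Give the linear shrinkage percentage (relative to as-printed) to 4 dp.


Shrinkage = ((111.0-106.7)/111.0)*100 = 3.8739 %


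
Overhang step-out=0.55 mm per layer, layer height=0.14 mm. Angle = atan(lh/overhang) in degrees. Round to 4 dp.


angle = atan(0.14/0.55) = 14.2811 degrees


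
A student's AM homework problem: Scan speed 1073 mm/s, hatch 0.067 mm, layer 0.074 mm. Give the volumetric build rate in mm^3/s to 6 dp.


Rate = 1073 * 0.067 * 0.074 = 5.319934 mm^3/s


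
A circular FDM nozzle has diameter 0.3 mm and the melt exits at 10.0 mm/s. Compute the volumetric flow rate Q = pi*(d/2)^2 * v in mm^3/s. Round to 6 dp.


A = pi*(0.3/2)^2 = 0.07068583 mm^2
Q = 0.07068583 * 10.0 = 0.706858 mm^3/s


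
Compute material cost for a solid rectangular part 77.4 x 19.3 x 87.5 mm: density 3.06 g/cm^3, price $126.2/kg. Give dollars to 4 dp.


V = 77.4 * 19.3 * 87.5 = 130709.25 mm^3 = 130.70925 cm^3
Mass = 130.70925 * 3.06 / 1000 = 0.39997031 kg
Cost = 0.39997031 * 126.2 = 50.4763 $


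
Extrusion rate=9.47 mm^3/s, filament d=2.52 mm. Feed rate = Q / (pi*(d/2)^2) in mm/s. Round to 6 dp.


A = pi*(2.52/2)^2 = 4.987592
v = 9.47 / 4.987592 = 1.898712 mm/s


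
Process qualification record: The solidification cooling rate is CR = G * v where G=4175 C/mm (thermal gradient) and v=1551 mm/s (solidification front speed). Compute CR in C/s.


CR = 4175 * 1551 = 6475425 C/s


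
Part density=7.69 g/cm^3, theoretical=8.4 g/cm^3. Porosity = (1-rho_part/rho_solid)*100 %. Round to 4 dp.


Porosity = (1-7.69/8.4)*100 = 8.4524 %


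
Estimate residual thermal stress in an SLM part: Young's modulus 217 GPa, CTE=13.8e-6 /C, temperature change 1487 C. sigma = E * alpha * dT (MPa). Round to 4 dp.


sigma = 217*1000 * 13.8e-6 * 1487 = 4452.9702 MPa


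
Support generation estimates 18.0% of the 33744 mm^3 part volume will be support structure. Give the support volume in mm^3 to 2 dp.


V_support = 33744 * 0.18 = 6073.92 mm^3


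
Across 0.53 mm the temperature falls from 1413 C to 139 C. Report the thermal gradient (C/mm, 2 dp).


G = (1413-139)/0.53 = 2403.77 C/mm


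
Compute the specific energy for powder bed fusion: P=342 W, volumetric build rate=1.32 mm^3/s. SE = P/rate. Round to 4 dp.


SE = 342 / 1.32 = 259.0909 J/mm^3


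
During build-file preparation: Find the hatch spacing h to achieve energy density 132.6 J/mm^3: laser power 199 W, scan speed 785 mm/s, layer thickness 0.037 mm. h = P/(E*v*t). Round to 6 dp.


h = 199 / (132.6*785*0.037) = 0.05167 mm


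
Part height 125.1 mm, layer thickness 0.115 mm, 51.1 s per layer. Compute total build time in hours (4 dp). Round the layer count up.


Layers = ceil(125.1/0.115) = 1088
t = 1088 * 51.1 / 3600 = 15.4436 hrs


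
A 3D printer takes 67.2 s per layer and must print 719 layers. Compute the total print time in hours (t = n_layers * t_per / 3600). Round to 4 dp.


t = 719 * 67.2 / 3600 = 13.4213 hrs


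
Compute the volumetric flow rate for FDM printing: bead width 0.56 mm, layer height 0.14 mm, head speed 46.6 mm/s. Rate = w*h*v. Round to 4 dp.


Rate = 0.56 * 0.14 * 46.6 = 3.6534 mm^3/s


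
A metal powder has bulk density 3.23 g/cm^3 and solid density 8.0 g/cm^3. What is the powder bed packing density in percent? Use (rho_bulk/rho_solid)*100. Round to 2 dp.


Packing = (3.23/8.0)*100 = 40.38 %


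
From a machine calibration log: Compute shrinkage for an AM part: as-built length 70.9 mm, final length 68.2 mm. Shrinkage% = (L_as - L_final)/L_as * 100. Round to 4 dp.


Shrinkage = ((70.9-68.2)/70.9)*100 = 3.8082 %


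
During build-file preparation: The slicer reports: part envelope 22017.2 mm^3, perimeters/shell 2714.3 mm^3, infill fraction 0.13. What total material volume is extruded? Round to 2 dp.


V_infill = (22017.2 - 2714.3) * 0.13 = 2509.38
V_total = 2714.3 + 2509.38 = 5223.68 mm^3


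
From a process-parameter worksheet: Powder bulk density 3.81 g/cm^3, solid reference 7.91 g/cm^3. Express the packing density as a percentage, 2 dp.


Packing = (3.81/7.91)*100 = 48.17 %


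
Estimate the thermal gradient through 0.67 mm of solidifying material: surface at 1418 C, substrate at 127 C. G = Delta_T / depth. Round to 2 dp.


G = (1418-127)/0.67 = 1926.87 C/mm


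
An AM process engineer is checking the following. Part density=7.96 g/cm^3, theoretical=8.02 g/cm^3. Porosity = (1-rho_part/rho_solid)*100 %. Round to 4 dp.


Porosity = (1-7.96/8.02)*100 = 0.7481 %


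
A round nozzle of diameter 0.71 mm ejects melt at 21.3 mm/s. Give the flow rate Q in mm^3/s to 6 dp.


A = pi*(0.71/2)^2 = 0.39591921 mm^2
Q = 0.39591921 * 21.3 = 8.433079 mm^3/s


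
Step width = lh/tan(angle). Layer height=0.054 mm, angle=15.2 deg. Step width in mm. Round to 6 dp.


step = 0.054 / tan(15.2) = 0.198753 mm


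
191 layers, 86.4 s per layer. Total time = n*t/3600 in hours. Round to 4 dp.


t = 191 * 86.4 / 3600 = 4.584 hrs


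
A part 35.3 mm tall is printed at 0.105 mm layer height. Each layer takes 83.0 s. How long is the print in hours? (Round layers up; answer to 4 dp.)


Layers = ceil(35.3/0.105) = 337
t = 337 * 83.0 / 3600 = 7.7697 hrs


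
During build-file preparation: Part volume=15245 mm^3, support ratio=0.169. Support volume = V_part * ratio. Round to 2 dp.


V_support = 15245 * 0.169 = 2576.41 mm^3


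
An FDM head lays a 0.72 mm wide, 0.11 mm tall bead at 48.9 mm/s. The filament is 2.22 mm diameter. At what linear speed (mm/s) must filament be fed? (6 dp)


Q = 0.72 * 0.11 * 48.9 = 3.87288 mm^3/s
A_fil = pi*(2.22/2)^2 = 3.87075631 mm^2
v_feed = 3.87288 / 3.87075631 = 1.000549 mm/s


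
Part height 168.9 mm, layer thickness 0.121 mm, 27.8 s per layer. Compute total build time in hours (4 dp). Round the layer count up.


Layers = ceil(168.9/0.121) = 1396
t = 1396 * 27.8 / 3600 = 10.7802 hrs


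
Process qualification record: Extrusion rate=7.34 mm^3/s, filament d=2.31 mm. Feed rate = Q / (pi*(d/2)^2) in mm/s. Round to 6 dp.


A = pi*(2.31/2)^2 = 4.190963
v = 7.34 / 4.190963 = 1.751387 mm/s


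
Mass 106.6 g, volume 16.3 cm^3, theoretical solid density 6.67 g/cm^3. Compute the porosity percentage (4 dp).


rho_part = 106.6 / 16.3 = 6.5398773 g/cm^3
Porosity = (1 - 6.5398773/6.67)*100 = 1.9509 %


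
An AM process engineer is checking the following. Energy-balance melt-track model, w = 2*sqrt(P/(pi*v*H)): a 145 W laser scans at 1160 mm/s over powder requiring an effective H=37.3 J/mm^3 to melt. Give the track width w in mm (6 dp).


w = 2*sqrt(145/(pi*1160*37.3)) = 0.065321 mm


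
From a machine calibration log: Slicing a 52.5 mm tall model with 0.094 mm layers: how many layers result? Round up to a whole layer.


Layers = ceil(52.5/0.094) = 559


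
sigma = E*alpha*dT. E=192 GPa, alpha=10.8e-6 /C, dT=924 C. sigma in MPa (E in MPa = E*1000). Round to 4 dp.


sigma = 192*1000 * 10.8e-6 * 924 = 1916.0064 MPa


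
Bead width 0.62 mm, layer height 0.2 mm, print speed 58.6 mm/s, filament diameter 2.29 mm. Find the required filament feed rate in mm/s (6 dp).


Q = 0.62 * 0.2 * 58.6 = 7.2664 mm^3/s
A_fil = pi*(2.29/2)^2 = 4.11870651 mm^2
v_feed = 7.2664 / 4.11870651 = 1.764243 mm/s


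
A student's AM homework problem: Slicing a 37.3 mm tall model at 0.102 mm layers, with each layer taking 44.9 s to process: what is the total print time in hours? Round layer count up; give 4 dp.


Layers = ceil(37.3/0.102) = 366
t = 366 * 44.9 / 3600 = 4.5648 hrs


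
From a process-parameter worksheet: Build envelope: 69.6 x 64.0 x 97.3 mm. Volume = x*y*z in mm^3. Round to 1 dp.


V = 69.6 * 64.0 * 97.3 = 433413.1 mm^3


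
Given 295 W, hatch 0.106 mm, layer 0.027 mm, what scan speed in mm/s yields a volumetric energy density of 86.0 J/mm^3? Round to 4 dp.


v = 295 / (86.0*0.106*0.027) = 1198.5439 mm/s


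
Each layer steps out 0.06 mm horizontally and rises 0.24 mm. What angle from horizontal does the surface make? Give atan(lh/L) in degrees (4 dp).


angle = atan(0.24/0.06) = 75.9638 degrees


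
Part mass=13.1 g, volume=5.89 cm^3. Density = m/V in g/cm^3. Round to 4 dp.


rho = 13.1 / 5.89 = 2.2241 g/cm^3


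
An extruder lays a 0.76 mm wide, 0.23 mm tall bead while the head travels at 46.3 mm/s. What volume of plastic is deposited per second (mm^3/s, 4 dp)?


Rate = 0.76 * 0.23 * 46.3 = 8.0932 mm^3/s


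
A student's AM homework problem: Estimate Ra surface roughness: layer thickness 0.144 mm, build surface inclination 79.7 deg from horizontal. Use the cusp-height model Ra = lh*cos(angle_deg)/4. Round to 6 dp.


Ra = 0.144 * cos(79.7) / 4 = 0.006437 mm


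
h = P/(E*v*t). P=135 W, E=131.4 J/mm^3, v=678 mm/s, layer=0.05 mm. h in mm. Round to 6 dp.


h = 135 / (131.4*678*0.05) = 0.030307 mm


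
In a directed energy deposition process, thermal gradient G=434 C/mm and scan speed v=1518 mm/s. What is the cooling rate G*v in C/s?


CR = 434 * 1518 = 658812 C/s


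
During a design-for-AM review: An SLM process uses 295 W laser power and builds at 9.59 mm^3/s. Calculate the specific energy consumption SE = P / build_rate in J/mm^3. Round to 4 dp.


SE = 295 / 9.59 = 30.7612 J/mm^3


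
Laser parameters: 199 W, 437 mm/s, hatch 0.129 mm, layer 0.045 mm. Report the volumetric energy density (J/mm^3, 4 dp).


E = 199 / (437*0.129*0.045) = 78.4457 J/mm^3


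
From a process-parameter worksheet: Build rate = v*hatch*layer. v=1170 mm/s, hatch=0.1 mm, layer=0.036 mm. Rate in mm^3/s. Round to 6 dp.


Rate = 1170 * 0.1 * 0.036 = 4.212 mm^3/s


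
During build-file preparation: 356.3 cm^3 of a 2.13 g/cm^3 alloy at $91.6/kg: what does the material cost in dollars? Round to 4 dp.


Mass = 356.3*2.13/1000 = 0.758919 kg
Cost = 0.758919 * 91.6 = 69.517 $


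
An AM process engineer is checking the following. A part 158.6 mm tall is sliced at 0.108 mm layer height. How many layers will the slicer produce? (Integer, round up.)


Layers = ceil(158.6/0.108) = 1469


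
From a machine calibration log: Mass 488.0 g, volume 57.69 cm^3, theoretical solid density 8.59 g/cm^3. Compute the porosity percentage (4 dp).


rho_part = 488.0 / 57.69 = 8.45900503 g/cm^3
Porosity = (1 - 8.45900503/8.59)*100 = 1.525 %


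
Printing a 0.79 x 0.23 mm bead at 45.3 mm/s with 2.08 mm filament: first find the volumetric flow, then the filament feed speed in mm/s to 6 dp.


Q = 0.79 * 0.23 * 45.3 = 8.23101 mm^3/s
A_fil = pi*(2.08/2)^2 = 3.39794661 mm^2
v_feed = 8.23101 / 3.39794661 = 2.422348 mm/s


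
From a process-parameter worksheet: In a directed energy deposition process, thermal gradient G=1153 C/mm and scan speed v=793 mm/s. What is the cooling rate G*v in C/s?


CR = 1153 * 793 = 914329 C/s


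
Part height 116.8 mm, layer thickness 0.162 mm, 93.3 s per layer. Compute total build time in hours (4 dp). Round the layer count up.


Layers = ceil(116.8/0.162) = 721
t = 721 * 93.3 / 3600 = 18.6859 hrs


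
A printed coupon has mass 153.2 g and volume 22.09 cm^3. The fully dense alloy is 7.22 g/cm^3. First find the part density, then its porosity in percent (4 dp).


rho_part = 153.2 / 22.09 = 6.93526483 g/cm^3
Porosity = (1 - 6.93526483/7.22)*100 = 3.9437 %


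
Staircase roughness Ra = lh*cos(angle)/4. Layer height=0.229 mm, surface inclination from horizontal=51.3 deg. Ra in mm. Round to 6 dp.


Ra = 0.229 * cos(51.3) / 4 = 0.035795 mm


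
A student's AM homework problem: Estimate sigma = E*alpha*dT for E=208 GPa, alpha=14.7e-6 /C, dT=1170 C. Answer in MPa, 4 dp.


sigma = 208*1000 * 14.7e-6 * 1170 = 3577.392 MPa


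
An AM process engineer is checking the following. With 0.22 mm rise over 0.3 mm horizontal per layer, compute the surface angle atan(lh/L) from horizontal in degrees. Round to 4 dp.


angle = atan(0.22/0.3) = 36.2538 degrees


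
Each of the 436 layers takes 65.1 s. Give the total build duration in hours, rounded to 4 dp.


t = 436 * 65.1 / 3600 = 7.8843 hrs


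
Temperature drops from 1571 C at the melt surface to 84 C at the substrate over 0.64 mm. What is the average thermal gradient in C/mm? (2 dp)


G = (1571-84)/0.64 = 2323.44 C/mm


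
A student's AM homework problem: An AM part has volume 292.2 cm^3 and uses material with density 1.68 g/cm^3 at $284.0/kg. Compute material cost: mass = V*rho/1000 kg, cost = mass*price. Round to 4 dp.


Mass = 292.2*1.68/1000 = 0.490896 kg
Cost = 0.490896 * 284.0 = 139.4145 $


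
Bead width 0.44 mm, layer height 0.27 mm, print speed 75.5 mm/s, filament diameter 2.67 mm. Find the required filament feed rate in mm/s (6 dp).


Q = 0.44 * 0.27 * 75.5 = 8.9694 mm^3/s
A_fil = pi*(2.67/2)^2 = 5.59902497 mm^2
v_feed = 8.9694 / 5.59902497 = 1.601957 mm/s


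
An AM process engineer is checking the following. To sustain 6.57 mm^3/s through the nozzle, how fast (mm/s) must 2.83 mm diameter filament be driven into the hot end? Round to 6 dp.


A = pi*(2.83/2)^2 = 6.290175
v = 6.57 / 6.290175 = 1.044486 mm/s


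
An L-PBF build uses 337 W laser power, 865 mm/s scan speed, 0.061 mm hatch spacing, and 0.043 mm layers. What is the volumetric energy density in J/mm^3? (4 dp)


E = 337 / (865*0.061*0.043) = 148.5305 J/mm^3


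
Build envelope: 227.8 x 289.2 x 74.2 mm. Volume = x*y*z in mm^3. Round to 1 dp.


V = 227.8 * 289.2 * 74.2 = 4888278.2 mm^3


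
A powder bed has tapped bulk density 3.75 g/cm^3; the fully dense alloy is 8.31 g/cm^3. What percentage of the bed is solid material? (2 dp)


Packing = (3.75/8.31)*100 = 45.13 %


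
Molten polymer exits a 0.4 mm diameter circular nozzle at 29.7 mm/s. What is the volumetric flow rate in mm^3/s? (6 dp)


A = pi*(0.4/2)^2 = 0.12566371 mm^2
Q = 0.12566371 * 29.7 = 3.732212 mm^3/s


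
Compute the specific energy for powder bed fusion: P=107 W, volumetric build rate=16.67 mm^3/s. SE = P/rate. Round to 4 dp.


SE = 107 / 16.67 = 6.4187 J/mm^3


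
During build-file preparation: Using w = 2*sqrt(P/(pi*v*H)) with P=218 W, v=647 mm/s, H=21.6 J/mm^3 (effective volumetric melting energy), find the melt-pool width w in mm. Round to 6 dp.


w = 2*sqrt(218/(pi*647*21.6)) = 0.14093 mm


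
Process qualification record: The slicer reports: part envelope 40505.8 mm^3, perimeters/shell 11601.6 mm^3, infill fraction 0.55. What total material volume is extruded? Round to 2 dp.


V_infill = (40505.8 - 11601.6) * 0.55 = 15897.31
V_total = 11601.6 + 15897.31 = 27498.91 mm^3


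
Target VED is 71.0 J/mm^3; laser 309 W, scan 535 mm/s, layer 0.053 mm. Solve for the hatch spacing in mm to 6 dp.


h = 309 / (71.0*535*0.053) = 0.153487 mm


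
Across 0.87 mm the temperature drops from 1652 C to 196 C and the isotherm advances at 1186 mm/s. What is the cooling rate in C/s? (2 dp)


G = (1652-196)/0.87 = 1673.56321839 C/mm
CR = 1673.56321839 * 1186 = 1984845.98 C/s


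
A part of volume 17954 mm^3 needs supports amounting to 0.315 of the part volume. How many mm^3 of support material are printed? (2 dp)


V_support = 17954 * 0.315 = 5655.51 mm^3


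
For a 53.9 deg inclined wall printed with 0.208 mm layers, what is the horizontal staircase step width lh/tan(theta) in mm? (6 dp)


step = 0.208 / tan(53.9) = 0.151676 mm


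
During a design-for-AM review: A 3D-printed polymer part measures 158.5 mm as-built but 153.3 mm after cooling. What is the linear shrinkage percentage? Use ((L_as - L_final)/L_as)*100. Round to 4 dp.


Shrinkage = ((158.5-153.3)/158.5)*100 = 3.2808 %


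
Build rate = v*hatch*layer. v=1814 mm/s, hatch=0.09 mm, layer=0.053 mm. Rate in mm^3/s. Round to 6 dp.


Rate = 1814 * 0.09 * 0.053 = 8.65278 mm^3/s


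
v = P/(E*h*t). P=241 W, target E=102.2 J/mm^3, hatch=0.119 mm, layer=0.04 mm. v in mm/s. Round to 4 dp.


v = 241 / (102.2*0.119*0.04) = 495.4036 mm/s


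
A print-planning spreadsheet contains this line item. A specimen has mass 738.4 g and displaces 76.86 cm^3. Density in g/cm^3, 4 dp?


rho = 738.4 / 76.86 = 9.6071 g/cm^3


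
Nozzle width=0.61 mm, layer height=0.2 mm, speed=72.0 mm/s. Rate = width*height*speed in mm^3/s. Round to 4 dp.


Rate = 0.61 * 0.2 * 72.0 = 8.784 mm^3/s


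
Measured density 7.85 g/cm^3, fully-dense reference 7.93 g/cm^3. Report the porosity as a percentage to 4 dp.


Porosity = (1-7.85/7.93)*100 = 1.0088 %


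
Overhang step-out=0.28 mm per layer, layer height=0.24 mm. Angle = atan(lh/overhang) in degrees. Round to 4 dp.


angle = atan(0.24/0.28) = 40.6013 degrees


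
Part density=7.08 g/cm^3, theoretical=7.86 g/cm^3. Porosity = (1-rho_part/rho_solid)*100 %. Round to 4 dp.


Porosity = (1-7.08/7.86)*100 = 9.9237 %


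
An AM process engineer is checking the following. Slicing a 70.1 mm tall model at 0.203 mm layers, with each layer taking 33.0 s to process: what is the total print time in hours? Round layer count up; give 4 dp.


Layers = ceil(70.1/0.203) = 346
t = 346 * 33.0 / 3600 = 3.1717 hrs


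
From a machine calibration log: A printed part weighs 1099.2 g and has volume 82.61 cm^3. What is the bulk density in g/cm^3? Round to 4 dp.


rho = 1099.2 / 82.61 = 13.3059 g/cm^3


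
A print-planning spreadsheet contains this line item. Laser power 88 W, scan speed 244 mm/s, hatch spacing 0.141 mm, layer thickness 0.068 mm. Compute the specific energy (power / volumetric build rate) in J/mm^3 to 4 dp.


Build rate = 244 * 0.141 * 0.068 = 2.339472 mm^3/s
SE = 88 / 2.339472 = 37.6153 J/mm^3


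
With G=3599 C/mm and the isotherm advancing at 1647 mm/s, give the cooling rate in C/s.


CR = 3599 * 1647 = 5927553 C/s


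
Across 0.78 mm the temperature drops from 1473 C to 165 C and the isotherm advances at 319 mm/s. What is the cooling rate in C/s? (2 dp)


G = (1473-165)/0.78 = 1676.92307692 C/mm
CR = 1676.92307692 * 319 = 534938.46 C/s


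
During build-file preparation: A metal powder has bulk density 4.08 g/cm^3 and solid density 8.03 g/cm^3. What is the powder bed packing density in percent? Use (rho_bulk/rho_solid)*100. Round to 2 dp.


Packing = (4.08/8.03)*100 = 50.81 %


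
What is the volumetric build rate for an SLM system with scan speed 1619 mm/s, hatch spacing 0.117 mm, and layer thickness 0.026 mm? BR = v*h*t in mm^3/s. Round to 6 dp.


Rate = 1619 * 0.117 * 0.026 = 4.924998 mm^3/s


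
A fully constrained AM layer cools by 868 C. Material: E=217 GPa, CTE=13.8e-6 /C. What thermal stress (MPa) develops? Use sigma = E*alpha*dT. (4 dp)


sigma = 217*1000 * 13.8e-6 * 868 = 2599.3128 MPa


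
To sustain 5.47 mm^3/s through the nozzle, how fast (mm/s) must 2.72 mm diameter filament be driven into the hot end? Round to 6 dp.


A = pi*(2.72/2)^2 = 5.81069
v = 5.47 / 5.81069 = 0.941368 mm/s


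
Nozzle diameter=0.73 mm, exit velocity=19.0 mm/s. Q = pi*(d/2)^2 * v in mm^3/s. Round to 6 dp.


A = pi*(0.73/2)^2 = 0.41853868 mm^2
Q = 0.41853868 * 19.0 = 7.952235 mm^3/s


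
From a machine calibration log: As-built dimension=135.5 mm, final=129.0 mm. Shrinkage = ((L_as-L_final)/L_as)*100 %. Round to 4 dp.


Shrinkage = ((135.5-129.0)/135.5)*100 = 4.797 %


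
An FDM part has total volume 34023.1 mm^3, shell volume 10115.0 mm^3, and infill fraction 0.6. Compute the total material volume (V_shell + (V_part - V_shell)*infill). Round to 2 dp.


V_infill = (34023.1 - 10115.0) * 0.6 = 14344.86
V_total = 10115.0 + 14344.86 = 24459.86 mm^3


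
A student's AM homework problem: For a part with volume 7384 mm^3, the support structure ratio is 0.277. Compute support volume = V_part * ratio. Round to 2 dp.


V_support = 7384 * 0.277 = 2045.37 mm^3


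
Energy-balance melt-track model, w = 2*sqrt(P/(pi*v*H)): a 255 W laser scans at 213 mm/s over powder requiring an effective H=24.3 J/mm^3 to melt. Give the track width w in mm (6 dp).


w = 2*sqrt(255/(pi*213*24.3)) = 0.250456 mm


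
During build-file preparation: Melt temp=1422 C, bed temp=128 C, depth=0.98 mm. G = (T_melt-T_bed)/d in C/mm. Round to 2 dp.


G = (1422-128)/0.98 = 1320.41 C/mm


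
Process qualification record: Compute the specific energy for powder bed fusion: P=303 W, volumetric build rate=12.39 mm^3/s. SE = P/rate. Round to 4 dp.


SE = 303 / 12.39 = 24.4552 J/mm^3


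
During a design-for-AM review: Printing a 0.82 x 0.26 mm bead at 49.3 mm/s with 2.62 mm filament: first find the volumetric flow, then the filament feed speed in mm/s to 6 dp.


Q = 0.82 * 0.26 * 49.3 = 10.51076 mm^3/s
A_fil = pi*(2.62/2)^2 = 5.39128715 mm^2
v_feed = 10.51076 / 5.39128715 = 1.949583 mm/s


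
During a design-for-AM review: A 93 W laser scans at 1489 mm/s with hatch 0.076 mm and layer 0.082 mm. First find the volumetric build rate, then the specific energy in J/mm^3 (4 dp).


Build rate = 1489 * 0.076 * 0.082 = 9.279448 mm^3/s
SE = 93 / 9.279448 = 10.0221 J/mm^3


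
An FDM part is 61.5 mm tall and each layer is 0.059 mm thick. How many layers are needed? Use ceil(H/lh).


Layers = ceil(61.5/0.059) = 1043


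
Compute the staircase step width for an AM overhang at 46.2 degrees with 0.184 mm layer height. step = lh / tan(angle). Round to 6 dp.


step = 0.184 / tan(46.2) = 0.17645 mm


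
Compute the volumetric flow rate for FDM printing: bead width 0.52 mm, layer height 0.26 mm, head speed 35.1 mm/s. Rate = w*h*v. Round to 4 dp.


Rate = 0.52 * 0.26 * 35.1 = 4.7455 mm^3/s


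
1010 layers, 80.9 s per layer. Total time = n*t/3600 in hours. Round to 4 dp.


t = 1010 * 80.9 / 3600 = 22.6969 hrs


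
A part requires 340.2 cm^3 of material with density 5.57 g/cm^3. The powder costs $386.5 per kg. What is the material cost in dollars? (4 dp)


Mass = 340.2*5.57/1000 = 1.894914 kg
Cost = 1.894914 * 386.5 = 732.3843 $


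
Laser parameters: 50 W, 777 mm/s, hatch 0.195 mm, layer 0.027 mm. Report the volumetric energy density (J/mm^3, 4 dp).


E = 50 / (777*0.195*0.027) = 12.2222 J/mm^3


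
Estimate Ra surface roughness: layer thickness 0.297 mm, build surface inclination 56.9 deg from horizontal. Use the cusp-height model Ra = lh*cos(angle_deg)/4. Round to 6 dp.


Ra = 0.297 * cos(56.9) / 4 = 0.040548 mm


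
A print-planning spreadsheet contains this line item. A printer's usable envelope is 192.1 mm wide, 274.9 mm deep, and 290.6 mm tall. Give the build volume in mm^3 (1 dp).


V = 192.1 * 274.9 * 290.6 = 15346089.1 mm^3


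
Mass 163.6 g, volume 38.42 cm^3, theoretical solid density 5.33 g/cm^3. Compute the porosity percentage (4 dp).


rho_part = 163.6 / 38.42 = 4.25819885 g/cm^3
Porosity = (1 - 4.25819885/5.33)*100 = 20.1088 %


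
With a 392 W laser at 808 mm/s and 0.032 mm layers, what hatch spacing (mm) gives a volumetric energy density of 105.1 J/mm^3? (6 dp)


h = 392 / (105.1*808*0.032) = 0.144252 mm


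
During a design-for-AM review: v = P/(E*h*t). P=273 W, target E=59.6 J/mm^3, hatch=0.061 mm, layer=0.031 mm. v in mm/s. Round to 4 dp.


v = 273 / (59.6*0.061*0.031) = 2422.2829 mm/s


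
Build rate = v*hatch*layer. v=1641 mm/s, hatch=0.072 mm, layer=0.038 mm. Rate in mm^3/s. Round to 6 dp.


Rate = 1641 * 0.072 * 0.038 = 4.489776 mm^3/s


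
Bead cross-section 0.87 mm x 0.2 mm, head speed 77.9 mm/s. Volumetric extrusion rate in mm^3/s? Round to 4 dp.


Rate = 0.87 * 0.2 * 77.9 = 13.5546 mm^3/s


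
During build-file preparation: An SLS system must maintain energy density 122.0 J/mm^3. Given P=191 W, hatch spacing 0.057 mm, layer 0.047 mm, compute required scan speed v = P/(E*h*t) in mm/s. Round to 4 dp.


v = 191 / (122.0*0.057*0.047) = 584.3874 mm/s


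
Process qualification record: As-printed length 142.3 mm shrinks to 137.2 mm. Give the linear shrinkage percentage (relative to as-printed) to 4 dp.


Shrinkage = ((142.3-137.2)/142.3)*100 = 3.584 %


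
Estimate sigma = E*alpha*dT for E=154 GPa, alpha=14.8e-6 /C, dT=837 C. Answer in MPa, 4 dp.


sigma = 154*1000 * 14.8e-6 * 837 = 1907.6904 MPa


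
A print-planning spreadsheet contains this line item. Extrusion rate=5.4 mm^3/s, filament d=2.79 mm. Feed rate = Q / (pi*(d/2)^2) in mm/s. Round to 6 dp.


A = pi*(2.79/2)^2 = 6.113618
v = 5.4 / 6.113618 = 0.883274 mm/s


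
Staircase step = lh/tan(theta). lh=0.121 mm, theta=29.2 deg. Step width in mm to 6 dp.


step = 0.121 / tan(29.2) = 0.216504 mm


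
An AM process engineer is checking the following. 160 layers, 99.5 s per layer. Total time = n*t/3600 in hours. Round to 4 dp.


t = 160 * 99.5 / 3600 = 4.4222 hrs


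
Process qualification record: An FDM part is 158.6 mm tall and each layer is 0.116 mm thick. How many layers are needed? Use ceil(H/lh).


Layers = ceil(158.6/0.116) = 1368


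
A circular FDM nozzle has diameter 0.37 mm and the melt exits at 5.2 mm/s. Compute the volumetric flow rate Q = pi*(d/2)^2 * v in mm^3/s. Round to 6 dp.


A = pi*(0.37/2)^2 = 0.10752101 mm^2
Q = 0.10752101 * 5.2 = 0.559109 mm^3/s


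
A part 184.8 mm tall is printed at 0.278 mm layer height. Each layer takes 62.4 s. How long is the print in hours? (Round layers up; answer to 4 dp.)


Layers = ceil(184.8/0.278) = 665
t = 665 * 62.4 / 3600 = 11.5267 hrs


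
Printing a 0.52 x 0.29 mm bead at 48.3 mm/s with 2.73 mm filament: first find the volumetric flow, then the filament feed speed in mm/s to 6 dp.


Q = 0.52 * 0.29 * 48.3 = 7.28364 mm^3/s
A_fil = pi*(2.73/2)^2 = 5.85349397 mm^2
v_feed = 7.28364 / 5.85349397 = 1.244323 mm/s


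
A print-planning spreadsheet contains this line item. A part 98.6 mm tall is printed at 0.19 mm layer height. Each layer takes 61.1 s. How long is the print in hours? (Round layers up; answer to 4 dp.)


Layers = ceil(98.6/0.19) = 519
t = 519 * 61.1 / 3600 = 8.8086 hrs


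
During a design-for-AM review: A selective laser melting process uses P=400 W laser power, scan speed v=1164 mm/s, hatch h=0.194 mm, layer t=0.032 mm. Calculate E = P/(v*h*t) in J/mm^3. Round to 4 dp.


E = 400 / (1164*0.194*0.032) = 55.3548 J/mm^3


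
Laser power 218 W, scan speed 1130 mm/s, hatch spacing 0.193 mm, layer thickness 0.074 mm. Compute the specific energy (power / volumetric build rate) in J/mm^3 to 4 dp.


Build rate = 1130 * 0.193 * 0.074 = 16.13866 mm^3/s
SE = 218 / 16.13866 = 13.5079 J/mm^3


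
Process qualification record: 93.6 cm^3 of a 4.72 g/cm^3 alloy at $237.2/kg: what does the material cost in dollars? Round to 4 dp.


Mass = 93.6*4.72/1000 = 0.441792 kg
Cost = 0.441792 * 237.2 = 104.7931 $


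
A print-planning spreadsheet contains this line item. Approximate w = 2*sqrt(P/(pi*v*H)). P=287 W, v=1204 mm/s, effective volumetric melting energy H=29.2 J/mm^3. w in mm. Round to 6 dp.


w = 2*sqrt(287/(pi*1204*29.2)) = 0.101951 mm


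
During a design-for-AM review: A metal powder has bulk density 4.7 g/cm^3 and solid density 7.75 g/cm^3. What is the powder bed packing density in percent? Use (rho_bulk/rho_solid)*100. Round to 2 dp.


Packing = (4.7/7.75)*100 = 60.65 %


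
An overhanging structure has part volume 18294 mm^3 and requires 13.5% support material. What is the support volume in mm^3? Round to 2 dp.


V_support = 18294 * 0.135 = 2469.69 mm^3


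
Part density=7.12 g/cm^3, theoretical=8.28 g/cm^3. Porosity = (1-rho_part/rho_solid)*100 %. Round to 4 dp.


Porosity = (1-7.12/8.28)*100 = 14.0097 %


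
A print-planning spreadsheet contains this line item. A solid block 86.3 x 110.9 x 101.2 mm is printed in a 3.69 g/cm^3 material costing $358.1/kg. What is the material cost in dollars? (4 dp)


V = 86.3 * 110.9 * 101.2 = 968551.804 mm^3 = 968.551804 cm^3
Mass = 968.551804 * 3.69 / 1000 = 3.57395616 kg
Cost = 3.57395616 * 358.1 = 1279.8337 $


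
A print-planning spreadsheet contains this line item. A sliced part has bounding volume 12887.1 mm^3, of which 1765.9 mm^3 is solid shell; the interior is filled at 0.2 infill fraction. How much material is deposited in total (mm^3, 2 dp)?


V_infill = (12887.1 - 1765.9) * 0.2 = 2224.24
V_total = 1765.9 + 2224.24 = 3990.14 mm^3


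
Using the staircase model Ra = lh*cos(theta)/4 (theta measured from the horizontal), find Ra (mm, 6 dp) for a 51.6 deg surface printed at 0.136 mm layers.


Ra = 0.136 * cos(51.6) / 4 = 0.021119 mm


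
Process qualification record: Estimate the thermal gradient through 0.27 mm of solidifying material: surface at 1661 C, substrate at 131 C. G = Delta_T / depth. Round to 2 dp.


G = (1661-131)/0.27 = 5666.67 C/mm


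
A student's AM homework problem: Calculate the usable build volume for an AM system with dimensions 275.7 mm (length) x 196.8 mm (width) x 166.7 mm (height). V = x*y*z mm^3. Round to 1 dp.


V = 275.7 * 196.8 * 166.7 = 9044768.6 mm^3


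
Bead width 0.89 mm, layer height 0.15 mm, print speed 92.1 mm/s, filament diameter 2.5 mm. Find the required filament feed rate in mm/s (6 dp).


Q = 0.89 * 0.15 * 92.1 = 12.29535 mm^3/s
A_fil = pi*(2.5/2)^2 = 4.90873852 mm^2
v_feed = 12.29535 / 4.90873852 = 2.504788 mm/s


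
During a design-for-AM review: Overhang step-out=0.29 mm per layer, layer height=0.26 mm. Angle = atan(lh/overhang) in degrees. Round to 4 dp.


angle = atan(0.26/0.29) = 41.8779 degrees


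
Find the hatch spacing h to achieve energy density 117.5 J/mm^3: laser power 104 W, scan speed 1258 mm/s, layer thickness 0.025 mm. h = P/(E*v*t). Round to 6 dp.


h = 104 / (117.5*1258*0.025) = 0.028143 mm


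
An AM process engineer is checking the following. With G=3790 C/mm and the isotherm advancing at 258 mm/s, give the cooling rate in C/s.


CR = 3790 * 258 = 977820 C/s


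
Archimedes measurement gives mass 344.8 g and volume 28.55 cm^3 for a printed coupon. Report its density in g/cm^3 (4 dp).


rho = 344.8 / 28.55 = 12.0771 g/cm^3


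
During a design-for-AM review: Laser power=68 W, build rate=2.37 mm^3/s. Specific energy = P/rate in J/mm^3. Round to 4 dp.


SE = 68 / 2.37 = 28.692 J/mm^3


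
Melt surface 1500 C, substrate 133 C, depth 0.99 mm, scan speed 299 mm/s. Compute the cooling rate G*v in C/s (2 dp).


G = (1500-133)/0.99 = 1380.80808081 C/mm
CR = 1380.80808081 * 299 = 412861.62 C/s


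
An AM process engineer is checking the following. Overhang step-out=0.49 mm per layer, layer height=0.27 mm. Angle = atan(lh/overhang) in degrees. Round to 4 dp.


angle = atan(0.27/0.49) = 28.8557 degrees


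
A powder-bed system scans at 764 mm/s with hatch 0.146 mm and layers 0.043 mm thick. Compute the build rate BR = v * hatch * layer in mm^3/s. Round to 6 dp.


Rate = 764 * 0.146 * 0.043 = 4.796392 mm^3/s


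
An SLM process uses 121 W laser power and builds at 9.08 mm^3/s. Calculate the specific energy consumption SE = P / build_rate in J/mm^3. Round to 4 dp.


SE = 121 / 9.08 = 13.326 J/mm^3


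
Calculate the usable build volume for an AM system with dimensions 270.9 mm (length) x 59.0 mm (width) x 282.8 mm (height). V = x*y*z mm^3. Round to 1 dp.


V = 270.9 * 59.0 * 282.8 = 4520020.7 mm^3


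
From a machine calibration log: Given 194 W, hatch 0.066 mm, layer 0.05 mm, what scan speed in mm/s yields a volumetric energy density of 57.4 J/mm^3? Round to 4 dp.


v = 194 / (57.4*0.066*0.05) = 1024.1791 mm/s


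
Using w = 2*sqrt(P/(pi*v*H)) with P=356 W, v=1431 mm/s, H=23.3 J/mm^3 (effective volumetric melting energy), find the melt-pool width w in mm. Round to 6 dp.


w = 2*sqrt(356/(pi*1431*23.3)) = 0.116596 mm


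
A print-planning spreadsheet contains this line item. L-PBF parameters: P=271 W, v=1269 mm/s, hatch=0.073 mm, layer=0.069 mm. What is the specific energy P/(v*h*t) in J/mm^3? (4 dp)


Build rate = 1269 * 0.073 * 0.069 = 6.391953 mm^3/s
SE = 271 / 6.391953 = 42.3971 J/mm^3


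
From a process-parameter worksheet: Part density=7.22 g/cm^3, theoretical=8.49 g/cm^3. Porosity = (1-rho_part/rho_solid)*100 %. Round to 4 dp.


Porosity = (1-7.22/8.49)*100 = 14.9588 %


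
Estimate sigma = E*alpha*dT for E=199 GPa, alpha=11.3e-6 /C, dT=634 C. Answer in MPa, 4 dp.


sigma = 199*1000 * 11.3e-6 * 634 = 1425.6758 MPa


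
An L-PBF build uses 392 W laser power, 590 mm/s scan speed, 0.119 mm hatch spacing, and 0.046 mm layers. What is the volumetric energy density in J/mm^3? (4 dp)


E = 392 / (590*0.119*0.046) = 121.375 J/mm^3


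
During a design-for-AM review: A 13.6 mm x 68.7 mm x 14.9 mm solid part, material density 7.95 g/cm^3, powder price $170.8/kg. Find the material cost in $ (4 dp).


V = 13.6 * 68.7 * 14.9 = 13921.368 mm^3 = 13.921368 cm^3
Mass = 13.921368 * 7.95 / 1000 = 0.11067488 kg
Cost = 0.11067488 * 170.8 = 18.9033 $


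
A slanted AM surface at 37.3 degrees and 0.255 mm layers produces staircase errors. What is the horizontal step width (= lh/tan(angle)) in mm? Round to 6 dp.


step = 0.255 / tan(37.3) = 0.334735 mm


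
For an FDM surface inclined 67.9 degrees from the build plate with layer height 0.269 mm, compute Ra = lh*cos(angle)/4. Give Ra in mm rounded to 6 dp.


Ra = 0.269 * cos(67.9) / 4 = 0.025301 mm


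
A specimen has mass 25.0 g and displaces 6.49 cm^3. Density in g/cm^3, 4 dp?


rho = 25.0 / 6.49 = 3.8521 g/cm^3


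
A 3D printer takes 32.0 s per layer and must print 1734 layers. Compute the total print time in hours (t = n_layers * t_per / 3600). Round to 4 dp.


t = 1734 * 32.0 / 3600 = 15.4133 hrs


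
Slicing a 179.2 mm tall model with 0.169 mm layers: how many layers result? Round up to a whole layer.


Layers = ceil(179.2/0.169) = 1061


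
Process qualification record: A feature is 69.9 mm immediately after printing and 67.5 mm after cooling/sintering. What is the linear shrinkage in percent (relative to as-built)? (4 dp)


Shrinkage = ((69.9-67.5)/69.9)*100 = 3.4335 %


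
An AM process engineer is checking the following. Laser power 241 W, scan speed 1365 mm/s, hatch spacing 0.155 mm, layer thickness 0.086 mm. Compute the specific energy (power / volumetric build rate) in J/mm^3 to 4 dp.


Build rate = 1365 * 0.155 * 0.086 = 18.19545 mm^3/s
SE = 241 / 18.19545 = 13.2451 J/mm^3


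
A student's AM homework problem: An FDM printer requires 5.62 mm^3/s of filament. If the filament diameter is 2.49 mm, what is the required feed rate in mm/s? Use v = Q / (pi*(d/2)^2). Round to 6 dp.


A = pi*(2.49/2)^2 = 4.869547
v = 5.62 / 4.869547 = 1.154111 mm/s
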